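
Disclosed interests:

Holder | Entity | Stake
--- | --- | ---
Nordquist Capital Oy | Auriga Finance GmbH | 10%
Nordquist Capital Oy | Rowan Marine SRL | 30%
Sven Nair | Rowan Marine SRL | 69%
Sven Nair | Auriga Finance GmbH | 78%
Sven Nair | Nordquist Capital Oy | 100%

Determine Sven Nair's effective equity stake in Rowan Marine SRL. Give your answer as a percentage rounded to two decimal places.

99.00%

Sven reaches Rowan along 2 paths.
Via Nordquist: 100% × 30% = 30%.
Direct stake: 69% = 69%.
Total: 30% + 69% = 99%.
Rounded: 99.00%.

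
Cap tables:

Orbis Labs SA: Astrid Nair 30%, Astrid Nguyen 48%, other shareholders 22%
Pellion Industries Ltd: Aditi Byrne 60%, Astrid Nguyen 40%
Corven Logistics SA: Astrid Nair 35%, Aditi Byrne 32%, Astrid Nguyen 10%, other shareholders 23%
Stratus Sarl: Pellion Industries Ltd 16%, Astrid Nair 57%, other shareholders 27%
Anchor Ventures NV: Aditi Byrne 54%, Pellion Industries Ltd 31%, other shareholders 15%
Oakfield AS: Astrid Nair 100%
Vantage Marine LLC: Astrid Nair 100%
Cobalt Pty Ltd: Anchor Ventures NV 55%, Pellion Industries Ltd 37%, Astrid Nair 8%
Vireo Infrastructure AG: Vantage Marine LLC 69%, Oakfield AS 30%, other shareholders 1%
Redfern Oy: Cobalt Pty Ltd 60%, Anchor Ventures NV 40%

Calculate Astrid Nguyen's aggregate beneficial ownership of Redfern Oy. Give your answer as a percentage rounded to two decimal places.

Astrid Nguyen reaches Redfern along 3 paths.
Via Pellion → Anchor → Cobalt: 40% × 31% × 55% × 60% = 4.092%.
Via Pellion → Cobalt: 40% × 37% × 60% = 8.88%.
Via Pellion → Anchor: 40% × 31% × 40% = 4.96%.
Total: 4.092% + 8.88% + 4.96% = 17.932%.
Rounded: 17.93%.

17.93%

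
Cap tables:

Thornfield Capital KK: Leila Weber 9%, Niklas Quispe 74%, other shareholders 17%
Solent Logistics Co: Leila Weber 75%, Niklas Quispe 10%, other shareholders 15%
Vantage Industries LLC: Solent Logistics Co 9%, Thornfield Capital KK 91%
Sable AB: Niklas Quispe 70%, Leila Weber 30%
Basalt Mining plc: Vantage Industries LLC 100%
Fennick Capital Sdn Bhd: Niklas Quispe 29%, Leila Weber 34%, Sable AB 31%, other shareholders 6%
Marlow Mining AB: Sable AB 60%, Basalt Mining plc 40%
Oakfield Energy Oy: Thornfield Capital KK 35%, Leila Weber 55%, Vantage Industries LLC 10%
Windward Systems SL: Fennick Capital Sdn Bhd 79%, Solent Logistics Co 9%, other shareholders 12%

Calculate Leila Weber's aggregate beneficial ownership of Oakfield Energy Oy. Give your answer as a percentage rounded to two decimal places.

59.64%

Leila reaches Oakfield along 4 paths.
Via Thornfield: 9% × 35% = 3.15%.
Direct stake: 55% = 55%.
Via Solent → Vantage: 75% × 9% × 10% = 0.675%.
Via Thornfield → Vantage: 9% × 91% × 10% = 0.819%.
Total: 3.15% + 55% + 0.675% + 0.819% = 59.644%.
Rounded: 59.64%.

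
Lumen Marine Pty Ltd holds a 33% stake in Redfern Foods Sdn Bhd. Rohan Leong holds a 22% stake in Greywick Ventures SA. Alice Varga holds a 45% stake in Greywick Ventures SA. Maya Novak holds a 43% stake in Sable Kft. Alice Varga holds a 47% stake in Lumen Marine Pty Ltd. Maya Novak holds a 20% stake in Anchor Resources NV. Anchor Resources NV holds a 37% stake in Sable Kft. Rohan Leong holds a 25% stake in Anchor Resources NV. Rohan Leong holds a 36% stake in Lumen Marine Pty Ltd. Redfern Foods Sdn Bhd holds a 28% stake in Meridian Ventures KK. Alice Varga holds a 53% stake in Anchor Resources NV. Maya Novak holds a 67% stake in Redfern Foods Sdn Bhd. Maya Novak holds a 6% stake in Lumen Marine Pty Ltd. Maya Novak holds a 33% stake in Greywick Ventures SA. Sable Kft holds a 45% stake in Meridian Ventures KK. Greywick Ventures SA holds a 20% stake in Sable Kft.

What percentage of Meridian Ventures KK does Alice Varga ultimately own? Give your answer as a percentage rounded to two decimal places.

Alice reaches Meridian along 3 paths.
Via Greywick → Sable: 45% × 20% × 45% = 4.05%.
Via Anchor → Sable: 53% × 37% × 45% = 8.8245%.
Via Lumen → Redfern: 47% × 33% × 28% = 4.3428%.
Total: 4.05% + 8.8245% + 4.3428% = 17.2173%.
Rounded: 17.22%.

17.22%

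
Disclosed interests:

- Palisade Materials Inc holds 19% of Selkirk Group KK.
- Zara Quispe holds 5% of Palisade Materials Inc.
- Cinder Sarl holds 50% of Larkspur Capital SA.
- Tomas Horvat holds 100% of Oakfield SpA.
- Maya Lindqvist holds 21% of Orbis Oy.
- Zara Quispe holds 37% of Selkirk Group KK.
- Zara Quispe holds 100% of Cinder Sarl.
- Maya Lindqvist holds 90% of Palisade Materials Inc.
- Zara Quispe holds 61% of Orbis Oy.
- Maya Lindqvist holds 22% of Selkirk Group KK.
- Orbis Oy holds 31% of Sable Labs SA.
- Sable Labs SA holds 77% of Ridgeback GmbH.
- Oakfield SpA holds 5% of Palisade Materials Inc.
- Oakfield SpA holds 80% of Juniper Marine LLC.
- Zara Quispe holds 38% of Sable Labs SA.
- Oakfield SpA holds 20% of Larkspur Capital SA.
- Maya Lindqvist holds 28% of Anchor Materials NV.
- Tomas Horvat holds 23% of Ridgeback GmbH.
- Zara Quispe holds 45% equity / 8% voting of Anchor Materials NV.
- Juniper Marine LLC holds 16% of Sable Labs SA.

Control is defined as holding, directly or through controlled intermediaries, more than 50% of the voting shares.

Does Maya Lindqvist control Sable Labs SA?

No

Maya holds 90% of Palisade, so Maya controls Palisade.
Neither Maya nor any entity Maya controls holds any voting interest in Sable.
So Maya does not control Sable.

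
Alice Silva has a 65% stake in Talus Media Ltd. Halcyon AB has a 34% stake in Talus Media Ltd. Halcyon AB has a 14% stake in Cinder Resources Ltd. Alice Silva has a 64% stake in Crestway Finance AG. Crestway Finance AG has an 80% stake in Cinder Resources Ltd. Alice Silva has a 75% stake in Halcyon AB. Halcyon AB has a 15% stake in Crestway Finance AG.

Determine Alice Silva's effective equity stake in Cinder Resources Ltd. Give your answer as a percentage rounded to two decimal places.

70.70%

Alice reaches Cinder along 3 paths.
Via Halcyon → Crestway: 75% × 15% × 80% = 9%.
Via Crestway: 64% × 80% = 51.2%.
Via Halcyon: 75% × 14% = 10.5%.
Total: 9% + 51.2% + 10.5% = 70.7%.
Rounded: 70.70%.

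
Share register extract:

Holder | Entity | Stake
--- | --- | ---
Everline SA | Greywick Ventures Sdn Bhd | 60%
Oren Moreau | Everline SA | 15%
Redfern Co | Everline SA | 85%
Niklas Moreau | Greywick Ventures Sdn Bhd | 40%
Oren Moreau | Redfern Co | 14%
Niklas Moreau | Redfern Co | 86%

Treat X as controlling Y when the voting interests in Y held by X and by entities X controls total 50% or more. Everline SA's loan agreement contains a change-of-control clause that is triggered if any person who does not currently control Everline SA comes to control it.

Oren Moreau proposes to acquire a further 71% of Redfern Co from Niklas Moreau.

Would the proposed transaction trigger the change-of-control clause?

The purchase adds only to Oren's holdings (Niklas's stake shrinks), so Oren is the only person who could newly come to control Everline.
Oren's largest direct stake is 15% in Everline, which does not meet the threshold, so Oren controls no company.
In Everline, Oren's side holds only 15%, not ≥ 50%.
So before the transaction, Oren does not control Everline.
After the purchase, Oren's direct stake in Redfern rises to 14% + 71% = 85%, and Niklas's stake falls to 15%.
Oren holds 85% of Redfern, so Oren controls Redfern.
Oren and Redfern together hold 15% + 85% = 100% of Everline, so Oren controls Everline.
Oren did not control Everline before and does after, so the clause is triggered.

Yes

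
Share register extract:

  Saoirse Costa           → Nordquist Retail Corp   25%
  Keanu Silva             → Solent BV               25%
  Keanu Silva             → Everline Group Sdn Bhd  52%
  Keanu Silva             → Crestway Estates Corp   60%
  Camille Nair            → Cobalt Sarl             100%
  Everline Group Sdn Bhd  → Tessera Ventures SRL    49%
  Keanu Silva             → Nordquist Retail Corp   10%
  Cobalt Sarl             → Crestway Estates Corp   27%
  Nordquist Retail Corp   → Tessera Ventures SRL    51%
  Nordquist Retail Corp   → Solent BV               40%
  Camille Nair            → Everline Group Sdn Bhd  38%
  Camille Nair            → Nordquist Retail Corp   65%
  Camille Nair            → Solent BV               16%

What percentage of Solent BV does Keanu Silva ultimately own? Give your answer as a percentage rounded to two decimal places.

Keanu reaches Solent along 2 paths.
Via Nordquist: 10% × 40% = 4%.
Direct stake: 25% = 25%.
Total: 4% + 25% = 29%.
Rounded: 29.00%.

29.00%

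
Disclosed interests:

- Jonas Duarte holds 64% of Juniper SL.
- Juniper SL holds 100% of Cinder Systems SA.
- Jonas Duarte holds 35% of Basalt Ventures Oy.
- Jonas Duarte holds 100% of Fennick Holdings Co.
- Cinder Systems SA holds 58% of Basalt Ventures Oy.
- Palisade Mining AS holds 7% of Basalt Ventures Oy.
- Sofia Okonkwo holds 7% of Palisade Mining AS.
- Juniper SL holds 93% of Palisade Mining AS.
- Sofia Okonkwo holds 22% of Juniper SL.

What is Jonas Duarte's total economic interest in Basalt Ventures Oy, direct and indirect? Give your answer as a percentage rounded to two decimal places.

76.29%

Jonas reaches Basalt along 3 paths.
Via Juniper → Cinder: 64% × 100% × 58% = 37.12%.
Via Juniper → Palisade: 64% × 93% × 7% = 4.1664%.
Direct stake: 35% = 35%.
Total: 37.12% + 4.1664% + 35% = 76.2864%.
Rounded: 76.29%.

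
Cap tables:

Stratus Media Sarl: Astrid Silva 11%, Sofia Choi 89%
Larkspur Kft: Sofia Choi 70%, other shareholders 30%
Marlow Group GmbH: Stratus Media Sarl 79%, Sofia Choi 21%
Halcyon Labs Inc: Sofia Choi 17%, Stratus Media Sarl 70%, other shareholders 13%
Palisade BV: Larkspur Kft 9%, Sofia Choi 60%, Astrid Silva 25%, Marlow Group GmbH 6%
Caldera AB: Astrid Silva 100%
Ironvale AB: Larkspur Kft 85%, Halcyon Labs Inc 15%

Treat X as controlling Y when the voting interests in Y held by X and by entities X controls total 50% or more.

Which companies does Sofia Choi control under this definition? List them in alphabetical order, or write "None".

Halcyon Labs Inc, Ironvale AB, Larkspur Kft, Marlow Group GmbH, Palisade BV, Stratus Media Sarl

Sofia holds 89% of Stratus, so Sofia controls Stratus.
Sofia holds 70% of Larkspur, so Sofia controls Larkspur.
Stratus and Sofia together hold 79% + 21% = 100% of Marlow, so Sofia controls Marlow.
Sofia and Stratus together hold 17% + 70% = 87% of Halcyon, so Sofia controls Halcyon.
Larkspur and Sofia and Marlow together hold 9% + 60% + 6% = 75% of Palisade, so Sofia controls Palisade.
Larkspur and Halcyon together hold 85% + 15% = 100% of Ironvale, so Sofia controls Ironvale.
No other company's threshold is met.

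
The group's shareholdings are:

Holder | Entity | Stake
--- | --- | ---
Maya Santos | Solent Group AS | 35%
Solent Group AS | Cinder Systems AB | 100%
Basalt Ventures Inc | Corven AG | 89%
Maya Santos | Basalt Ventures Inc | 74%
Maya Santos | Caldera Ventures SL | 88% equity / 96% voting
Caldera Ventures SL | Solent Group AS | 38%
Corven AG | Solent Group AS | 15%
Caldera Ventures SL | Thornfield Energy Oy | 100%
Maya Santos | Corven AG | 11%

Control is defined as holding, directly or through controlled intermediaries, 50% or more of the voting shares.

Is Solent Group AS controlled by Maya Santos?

Yes

Maya holds 96% of Caldera, so Maya controls Caldera.
Maya holds 74% of Basalt, so Maya controls Basalt.
Basalt and Maya together hold 89% + 11% = 100% of Corven, so Maya controls Corven.
Corven and Maya and Caldera together hold 15% + 35% + 38% = 88% of Solent, so Maya controls Solent.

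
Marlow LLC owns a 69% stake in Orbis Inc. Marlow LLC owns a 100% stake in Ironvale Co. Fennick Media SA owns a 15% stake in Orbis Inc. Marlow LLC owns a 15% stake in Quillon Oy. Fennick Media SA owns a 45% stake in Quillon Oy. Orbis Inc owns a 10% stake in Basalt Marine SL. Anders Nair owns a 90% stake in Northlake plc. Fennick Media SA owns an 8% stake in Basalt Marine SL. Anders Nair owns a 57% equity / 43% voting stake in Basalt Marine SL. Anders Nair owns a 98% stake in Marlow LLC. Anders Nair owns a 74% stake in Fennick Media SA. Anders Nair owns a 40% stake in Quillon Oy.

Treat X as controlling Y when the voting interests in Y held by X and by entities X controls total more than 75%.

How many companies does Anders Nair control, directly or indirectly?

3

Anders holds 98% of Marlow, so Anders controls Marlow.
Marlow holds 100% of Ironvale, so Anders controls Ironvale.
Anders holds 90% of Northlake, so Anders controls Northlake.
No other company's threshold is met.
Anders controls 3 companies.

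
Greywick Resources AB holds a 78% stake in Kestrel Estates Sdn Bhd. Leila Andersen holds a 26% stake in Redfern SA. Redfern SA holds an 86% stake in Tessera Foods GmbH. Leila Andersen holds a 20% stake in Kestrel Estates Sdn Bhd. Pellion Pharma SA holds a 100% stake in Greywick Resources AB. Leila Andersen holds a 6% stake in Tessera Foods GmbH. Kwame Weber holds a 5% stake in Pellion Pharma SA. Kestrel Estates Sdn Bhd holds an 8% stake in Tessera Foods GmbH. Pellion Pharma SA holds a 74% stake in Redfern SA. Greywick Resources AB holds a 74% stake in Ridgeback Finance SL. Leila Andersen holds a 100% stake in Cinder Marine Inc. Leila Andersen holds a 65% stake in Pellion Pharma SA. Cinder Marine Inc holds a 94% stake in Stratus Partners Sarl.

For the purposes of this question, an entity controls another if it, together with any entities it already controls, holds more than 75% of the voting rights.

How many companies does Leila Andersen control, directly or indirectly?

2

Leila holds 100% of Cinder, so Leila controls Cinder.
Cinder holds 94% of Stratus, so Leila controls Stratus.
No other company's threshold is met.
Leila controls 2 companies.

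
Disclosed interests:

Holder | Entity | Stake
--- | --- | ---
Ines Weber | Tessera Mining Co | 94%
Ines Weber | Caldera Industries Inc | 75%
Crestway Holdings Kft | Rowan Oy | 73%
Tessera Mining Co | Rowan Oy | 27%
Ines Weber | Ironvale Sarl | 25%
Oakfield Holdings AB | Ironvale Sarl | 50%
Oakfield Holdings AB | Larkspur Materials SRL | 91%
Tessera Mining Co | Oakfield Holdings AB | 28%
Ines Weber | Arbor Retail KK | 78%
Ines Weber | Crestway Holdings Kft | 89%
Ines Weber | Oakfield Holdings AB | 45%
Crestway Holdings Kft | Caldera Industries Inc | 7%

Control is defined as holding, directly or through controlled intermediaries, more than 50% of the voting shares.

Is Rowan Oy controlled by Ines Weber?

Ines holds 89% of Crestway, so Ines controls Crestway.
Ines holds 94% of Tessera, so Ines controls Tessera.
Tessera and Crestway together hold 27% + 73% = 100% of Rowan, so Ines controls Rowan.

Yes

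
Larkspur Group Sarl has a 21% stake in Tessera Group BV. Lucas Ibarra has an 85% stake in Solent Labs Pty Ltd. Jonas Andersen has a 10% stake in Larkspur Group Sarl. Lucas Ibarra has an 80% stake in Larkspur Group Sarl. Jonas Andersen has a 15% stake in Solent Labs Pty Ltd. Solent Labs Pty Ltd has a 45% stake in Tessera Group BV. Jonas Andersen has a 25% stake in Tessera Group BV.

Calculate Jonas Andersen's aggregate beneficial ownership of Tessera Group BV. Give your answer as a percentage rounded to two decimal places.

Jonas reaches Tessera along 3 paths.
Direct stake: 25% = 25%.
Via Solent: 15% × 45% = 6.75%.
Via Larkspur: 10% × 21% = 2.1%.
Total: 25% + 6.75% + 2.1% = 33.85%.

33.85%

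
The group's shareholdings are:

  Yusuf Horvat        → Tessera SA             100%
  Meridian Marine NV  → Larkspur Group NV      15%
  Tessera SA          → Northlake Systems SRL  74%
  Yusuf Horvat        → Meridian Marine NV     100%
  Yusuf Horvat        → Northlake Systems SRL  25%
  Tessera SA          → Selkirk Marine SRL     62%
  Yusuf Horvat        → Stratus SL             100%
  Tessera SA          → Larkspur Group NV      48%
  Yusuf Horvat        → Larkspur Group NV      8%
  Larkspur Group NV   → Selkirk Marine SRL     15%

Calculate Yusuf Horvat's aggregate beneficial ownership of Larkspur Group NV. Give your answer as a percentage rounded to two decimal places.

71.00%

Yusuf reaches Larkspur along 3 paths.
Direct stake: 8% = 8%.
Via Tessera: 100% × 48% = 48%.
Via Meridian: 100% × 15% = 15%.
Total: 8% + 48% + 15% = 71%.
Rounded: 71.00%.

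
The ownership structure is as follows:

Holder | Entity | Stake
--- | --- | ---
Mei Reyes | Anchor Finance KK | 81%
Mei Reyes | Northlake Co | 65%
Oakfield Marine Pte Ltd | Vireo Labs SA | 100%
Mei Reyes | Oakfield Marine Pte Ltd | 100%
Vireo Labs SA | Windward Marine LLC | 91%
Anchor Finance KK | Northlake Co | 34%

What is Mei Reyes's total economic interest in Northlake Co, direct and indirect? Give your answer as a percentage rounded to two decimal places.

Mei reaches Northlake along 2 paths.
Via Anchor: 81% × 34% = 27.54%.
Direct stake: 65% = 65%.
Total: 27.54% + 65% = 92.54%.

92.54%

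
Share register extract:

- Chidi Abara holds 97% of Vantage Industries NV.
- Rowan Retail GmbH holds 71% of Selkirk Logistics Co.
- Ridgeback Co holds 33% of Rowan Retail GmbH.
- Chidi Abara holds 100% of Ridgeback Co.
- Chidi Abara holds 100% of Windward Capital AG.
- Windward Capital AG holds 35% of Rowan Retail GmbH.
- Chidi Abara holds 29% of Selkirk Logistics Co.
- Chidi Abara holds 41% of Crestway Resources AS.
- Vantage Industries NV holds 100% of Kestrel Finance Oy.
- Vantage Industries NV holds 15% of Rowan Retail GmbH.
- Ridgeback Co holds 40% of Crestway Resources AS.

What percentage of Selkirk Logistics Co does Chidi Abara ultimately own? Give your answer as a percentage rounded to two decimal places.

Chidi reaches Selkirk along 4 paths.
Via Windward → Rowan: 100% × 35% × 71% = 24.85%.
Via Vantage → Rowan: 97% × 15% × 71% = 10.3305%.
Via Ridgeback → Rowan: 100% × 33% × 71% = 23.43%.
Direct stake: 29% = 29%.
Total: 24.85% + 10.3305% + 23.43% + 29% = 87.6105%.
Rounded: 87.61%.

87.61%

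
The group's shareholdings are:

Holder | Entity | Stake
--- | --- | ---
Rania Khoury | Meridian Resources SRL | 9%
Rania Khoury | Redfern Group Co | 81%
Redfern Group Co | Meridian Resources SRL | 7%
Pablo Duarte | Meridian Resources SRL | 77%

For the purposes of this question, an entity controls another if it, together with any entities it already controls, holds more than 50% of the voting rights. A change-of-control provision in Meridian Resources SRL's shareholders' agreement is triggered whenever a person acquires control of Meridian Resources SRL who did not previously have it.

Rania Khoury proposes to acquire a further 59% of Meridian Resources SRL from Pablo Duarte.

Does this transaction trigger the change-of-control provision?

The purchase adds only to Rania's holdings (Pablo's stake shrinks), so Rania is the only person who could newly come to control Meridian.
Rania holds 81% of Redfern, so Rania controls Redfern.
In Meridian, Rania's side holds only 7% + 9% = 16%, not > 50%.
So before the transaction, Rania does not control Meridian.
After the purchase, Rania's direct stake in Meridian rises to 9% + 59% = 68%, and Pablo's stake falls to 18%.
Redfern and Rania together hold 7% + 68% = 75% of Meridian, so Rania controls Meridian.
Rania did not control Meridian before and does after, so the clause is triggered.

Yes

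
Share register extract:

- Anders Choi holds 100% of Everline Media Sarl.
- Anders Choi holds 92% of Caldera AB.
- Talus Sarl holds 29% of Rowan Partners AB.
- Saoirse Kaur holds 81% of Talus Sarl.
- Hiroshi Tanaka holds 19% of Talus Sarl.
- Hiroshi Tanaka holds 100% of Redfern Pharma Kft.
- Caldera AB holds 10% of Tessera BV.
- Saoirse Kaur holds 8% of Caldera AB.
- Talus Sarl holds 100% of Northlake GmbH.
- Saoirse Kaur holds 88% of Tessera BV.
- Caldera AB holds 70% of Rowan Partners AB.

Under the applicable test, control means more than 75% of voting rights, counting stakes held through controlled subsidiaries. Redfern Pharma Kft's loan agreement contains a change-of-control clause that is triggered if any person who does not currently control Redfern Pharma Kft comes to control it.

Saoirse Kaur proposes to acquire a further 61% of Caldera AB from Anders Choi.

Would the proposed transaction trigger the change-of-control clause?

The purchase adds only to Saoirse's holdings (Anders's stake shrinks), so Saoirse is the only person who could newly come to control Redfern.
Saoirse holds 81% of Talus, so Saoirse controls Talus.
Talus holds 100% of Northlake, so Saoirse controls Northlake.
Saoirse holds 88% of Tessera, so Saoirse controls Tessera.
Neither Saoirse nor any entity Saoirse controls holds any voting interest in Redfern.
So before the transaction, Saoirse does not control Redfern.
After the purchase, Saoirse's direct stake in Caldera rises to 8% + 61% = 69%, and Anders's stake falls to 31%.
Saoirse's side now holds 69% of Caldera, not > 75%, so Saoirse still does not control Caldera.
After the transaction, neither Saoirse nor any entity Saoirse controls holds a voting interest in Redfern, so Saoirse still does not control it.
No new person acquires control, so the clause is not triggered.

No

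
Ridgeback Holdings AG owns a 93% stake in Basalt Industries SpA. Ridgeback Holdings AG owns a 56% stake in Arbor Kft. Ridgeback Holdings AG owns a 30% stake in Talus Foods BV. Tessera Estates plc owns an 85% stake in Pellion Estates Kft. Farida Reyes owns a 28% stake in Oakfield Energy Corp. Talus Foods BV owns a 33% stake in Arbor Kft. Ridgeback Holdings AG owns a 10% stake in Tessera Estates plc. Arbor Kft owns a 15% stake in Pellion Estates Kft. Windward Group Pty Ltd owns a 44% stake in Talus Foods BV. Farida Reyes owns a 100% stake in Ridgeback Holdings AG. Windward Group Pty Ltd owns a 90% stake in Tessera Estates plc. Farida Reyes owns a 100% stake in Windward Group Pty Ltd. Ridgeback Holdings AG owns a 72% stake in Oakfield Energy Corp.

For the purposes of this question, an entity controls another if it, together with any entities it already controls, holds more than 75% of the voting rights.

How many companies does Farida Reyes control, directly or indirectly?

6

Farida holds 100% of Windward, so Farida controls Windward.
Farida holds 100% of Ridgeback, so Farida controls Ridgeback.
Farida and Ridgeback together hold 28% + 72% = 100% of Oakfield, so Farida controls Oakfield.
Ridgeback holds 93% of Basalt, so Farida controls Basalt.
Windward and Ridgeback together hold 90% + 10% = 100% of Tessera, so Farida controls Tessera.
Tessera holds 85% of Pellion, so Farida controls Pellion.
No other company's threshold is met.
Farida controls 6 companies.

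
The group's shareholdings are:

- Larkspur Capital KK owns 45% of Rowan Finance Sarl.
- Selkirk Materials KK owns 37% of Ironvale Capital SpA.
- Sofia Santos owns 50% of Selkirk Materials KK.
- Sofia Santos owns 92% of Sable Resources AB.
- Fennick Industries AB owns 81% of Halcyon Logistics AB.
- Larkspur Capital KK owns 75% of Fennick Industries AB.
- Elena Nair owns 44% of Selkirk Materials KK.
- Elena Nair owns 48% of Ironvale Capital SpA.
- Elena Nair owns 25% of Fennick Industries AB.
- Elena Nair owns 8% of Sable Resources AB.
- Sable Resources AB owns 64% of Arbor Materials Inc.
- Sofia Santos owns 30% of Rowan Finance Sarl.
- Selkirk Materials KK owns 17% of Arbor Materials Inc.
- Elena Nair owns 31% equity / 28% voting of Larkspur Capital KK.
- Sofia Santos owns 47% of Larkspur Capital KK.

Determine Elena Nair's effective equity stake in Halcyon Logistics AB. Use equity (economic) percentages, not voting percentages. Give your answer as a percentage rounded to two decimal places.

Elena reaches Halcyon along 2 paths.
Via Larkspur → Fennick: 31% × 75% × 81% = 18.8325%.
Via Fennick: 25% × 81% = 20.25%.
Total: 18.8325% + 20.25% = 39.0825%.
Rounded: 39.08%.

39.08%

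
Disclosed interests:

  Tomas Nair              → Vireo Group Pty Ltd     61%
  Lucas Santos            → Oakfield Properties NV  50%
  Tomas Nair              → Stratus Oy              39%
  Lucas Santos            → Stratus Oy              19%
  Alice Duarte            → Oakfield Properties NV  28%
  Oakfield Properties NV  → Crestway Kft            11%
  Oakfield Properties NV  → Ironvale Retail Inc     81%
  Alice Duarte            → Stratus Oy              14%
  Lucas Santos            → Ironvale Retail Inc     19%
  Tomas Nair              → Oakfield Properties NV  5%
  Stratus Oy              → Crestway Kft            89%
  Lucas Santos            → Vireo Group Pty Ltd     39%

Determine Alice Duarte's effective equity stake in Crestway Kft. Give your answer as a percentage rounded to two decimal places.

Alice reaches Crestway along 2 paths.
Via Stratus: 14% × 89% = 12.46%.
Via Oakfield: 28% × 11% = 3.08%.
Total: 12.46% + 3.08% = 15.54%.

15.54%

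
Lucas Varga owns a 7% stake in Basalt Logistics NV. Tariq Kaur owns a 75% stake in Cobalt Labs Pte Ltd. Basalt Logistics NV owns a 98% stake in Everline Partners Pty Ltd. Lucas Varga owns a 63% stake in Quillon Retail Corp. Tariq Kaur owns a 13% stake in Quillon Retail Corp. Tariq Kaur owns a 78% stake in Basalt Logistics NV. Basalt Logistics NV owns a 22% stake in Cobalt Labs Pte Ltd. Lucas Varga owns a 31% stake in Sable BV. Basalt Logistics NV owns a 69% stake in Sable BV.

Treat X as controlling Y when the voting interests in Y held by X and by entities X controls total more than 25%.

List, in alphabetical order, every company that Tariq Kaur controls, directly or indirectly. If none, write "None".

Basalt Logistics NV, Cobalt Labs Pte Ltd, Everline Partners Pty Ltd, Sable BV

Tariq holds 78% of Basalt, so Tariq controls Basalt.
Basalt holds 98% of Everline, so Tariq controls Everline.
Basalt holds 69% of Sable, so Tariq controls Sable.
Tariq and Basalt together hold 75% + 22% = 97% of Cobalt, so Tariq controls Cobalt.
No other company's threshold is met.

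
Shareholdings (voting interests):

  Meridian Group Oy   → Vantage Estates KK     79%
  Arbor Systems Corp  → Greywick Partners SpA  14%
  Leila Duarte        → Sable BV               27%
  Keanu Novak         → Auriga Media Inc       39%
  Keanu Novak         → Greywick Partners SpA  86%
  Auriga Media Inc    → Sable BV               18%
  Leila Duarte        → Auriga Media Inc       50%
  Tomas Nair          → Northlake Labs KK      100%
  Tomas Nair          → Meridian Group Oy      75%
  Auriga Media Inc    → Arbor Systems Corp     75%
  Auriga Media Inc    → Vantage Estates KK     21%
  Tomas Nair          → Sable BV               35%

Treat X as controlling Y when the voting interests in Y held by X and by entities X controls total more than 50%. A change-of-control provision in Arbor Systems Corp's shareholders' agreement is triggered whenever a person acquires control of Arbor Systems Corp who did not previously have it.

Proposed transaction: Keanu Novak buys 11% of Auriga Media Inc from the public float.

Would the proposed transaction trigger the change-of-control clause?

The purchase changes only Keanu's holdings, so Keanu is the only person who could newly come to control Arbor.
Keanu holds 86% of Greywick, so Keanu controls Greywick.
Neither Keanu nor any entity Keanu controls holds any voting interest in Arbor.
So before the transaction, Keanu does not control Arbor.
After the purchase, Keanu's direct stake in Auriga rises to 39% + 11% = 50%.
Keanu's side now holds 50% of Auriga, not > 50%, so Keanu still does not control Auriga.
After the transaction, neither Keanu nor any entity Keanu controls holds a voting interest in Arbor, so Keanu still does not control it.
No new person acquires control, so the clause is not triggered.

No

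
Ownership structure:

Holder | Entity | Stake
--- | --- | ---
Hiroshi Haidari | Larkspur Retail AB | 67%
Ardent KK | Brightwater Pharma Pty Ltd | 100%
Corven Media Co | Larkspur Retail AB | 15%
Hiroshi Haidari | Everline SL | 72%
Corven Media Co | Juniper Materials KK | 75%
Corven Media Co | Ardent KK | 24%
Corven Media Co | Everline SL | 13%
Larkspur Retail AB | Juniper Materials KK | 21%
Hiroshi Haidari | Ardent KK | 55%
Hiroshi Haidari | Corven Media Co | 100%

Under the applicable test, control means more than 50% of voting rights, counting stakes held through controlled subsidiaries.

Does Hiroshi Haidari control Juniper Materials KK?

Hiroshi holds 100% of Corven, so Hiroshi controls Corven.
Corven and Hiroshi together hold 15% + 67% = 82% of Larkspur, so Hiroshi controls Larkspur.
Larkspur and Corven together hold 21% + 75% = 96% of Juniper, so Hiroshi controls Juniper.

Yes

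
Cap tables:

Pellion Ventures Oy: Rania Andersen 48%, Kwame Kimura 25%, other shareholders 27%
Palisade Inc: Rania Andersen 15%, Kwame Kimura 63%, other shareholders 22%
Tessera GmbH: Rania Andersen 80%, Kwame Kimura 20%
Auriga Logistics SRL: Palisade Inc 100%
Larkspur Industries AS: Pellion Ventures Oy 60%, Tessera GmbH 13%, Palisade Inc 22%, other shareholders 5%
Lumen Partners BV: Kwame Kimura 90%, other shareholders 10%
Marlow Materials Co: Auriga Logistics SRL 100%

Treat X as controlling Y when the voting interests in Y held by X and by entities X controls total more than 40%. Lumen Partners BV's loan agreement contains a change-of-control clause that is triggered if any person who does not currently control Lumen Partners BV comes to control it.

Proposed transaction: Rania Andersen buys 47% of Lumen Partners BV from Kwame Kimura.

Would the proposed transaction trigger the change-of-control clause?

Yes

The purchase adds only to Rania's holdings (Kwame's stake shrinks), so Rania is the only person who could newly come to control Lumen.
Rania holds 48% of Pellion, so Rania controls Pellion.
Rania holds 80% of Tessera, so Rania controls Tessera.
Pellion and Tessera together hold 60% + 13% = 73% of Larkspur, so Rania controls Larkspur.
Neither Rania nor any entity Rania controls holds any voting interest in Lumen.
So before the transaction, Rania does not control Lumen.
After the purchase, Rania holds 47% of Lumen directly, and Kwame's stake falls to 43%.
Rania holds 47% of Lumen, so Rania controls Lumen.
Rania did not control Lumen before and does after, so the clause is triggered.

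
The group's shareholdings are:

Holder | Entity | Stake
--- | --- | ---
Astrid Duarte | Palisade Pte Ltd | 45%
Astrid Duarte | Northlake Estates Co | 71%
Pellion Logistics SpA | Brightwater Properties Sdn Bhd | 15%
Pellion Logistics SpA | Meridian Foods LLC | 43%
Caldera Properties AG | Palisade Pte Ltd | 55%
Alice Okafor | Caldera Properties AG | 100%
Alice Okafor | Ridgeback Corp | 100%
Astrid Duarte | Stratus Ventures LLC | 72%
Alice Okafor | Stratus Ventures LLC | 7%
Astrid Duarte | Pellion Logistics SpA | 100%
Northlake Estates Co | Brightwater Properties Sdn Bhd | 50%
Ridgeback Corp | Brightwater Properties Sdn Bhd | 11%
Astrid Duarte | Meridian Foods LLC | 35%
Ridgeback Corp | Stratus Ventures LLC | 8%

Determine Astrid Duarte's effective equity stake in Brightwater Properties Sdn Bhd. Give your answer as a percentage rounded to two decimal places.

50.50%

Astrid reaches Brightwater along 2 paths.
Via Pellion: 100% × 15% = 15%.
Via Northlake: 71% × 50% = 35.5%.
Total: 15% + 35.5% = 50.5%.
Rounded: 50.50%.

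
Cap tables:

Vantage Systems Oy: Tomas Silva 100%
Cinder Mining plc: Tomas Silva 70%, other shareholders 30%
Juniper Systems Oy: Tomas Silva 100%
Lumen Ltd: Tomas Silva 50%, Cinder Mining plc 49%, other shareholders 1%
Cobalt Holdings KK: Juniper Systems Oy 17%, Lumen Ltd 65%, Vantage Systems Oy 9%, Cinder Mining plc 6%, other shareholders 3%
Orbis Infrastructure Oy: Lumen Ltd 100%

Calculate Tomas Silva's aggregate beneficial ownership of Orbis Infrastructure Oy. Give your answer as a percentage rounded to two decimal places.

84.30%

Tomas reaches Orbis along 2 paths.
Via Lumen: 50% × 100% = 50%.
Via Cinder → Lumen: 70% × 49% × 100% = 34.3%.
Total: 50% + 34.3% = 84.3%.
Rounded: 84.30%.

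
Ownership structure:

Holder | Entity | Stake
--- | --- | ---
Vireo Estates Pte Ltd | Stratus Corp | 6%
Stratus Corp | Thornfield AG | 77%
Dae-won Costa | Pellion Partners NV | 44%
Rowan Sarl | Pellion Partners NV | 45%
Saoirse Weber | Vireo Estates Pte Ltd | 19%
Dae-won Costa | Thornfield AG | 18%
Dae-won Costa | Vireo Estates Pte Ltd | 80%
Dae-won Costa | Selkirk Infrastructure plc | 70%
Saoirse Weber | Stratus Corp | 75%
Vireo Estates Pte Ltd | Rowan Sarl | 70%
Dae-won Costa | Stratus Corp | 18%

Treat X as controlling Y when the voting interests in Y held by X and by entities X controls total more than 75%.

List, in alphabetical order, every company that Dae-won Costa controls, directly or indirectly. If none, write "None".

Vireo Estates Pte Ltd

Dae-won holds 80% of Vireo, so Dae-won controls Vireo.
No other company's threshold is met.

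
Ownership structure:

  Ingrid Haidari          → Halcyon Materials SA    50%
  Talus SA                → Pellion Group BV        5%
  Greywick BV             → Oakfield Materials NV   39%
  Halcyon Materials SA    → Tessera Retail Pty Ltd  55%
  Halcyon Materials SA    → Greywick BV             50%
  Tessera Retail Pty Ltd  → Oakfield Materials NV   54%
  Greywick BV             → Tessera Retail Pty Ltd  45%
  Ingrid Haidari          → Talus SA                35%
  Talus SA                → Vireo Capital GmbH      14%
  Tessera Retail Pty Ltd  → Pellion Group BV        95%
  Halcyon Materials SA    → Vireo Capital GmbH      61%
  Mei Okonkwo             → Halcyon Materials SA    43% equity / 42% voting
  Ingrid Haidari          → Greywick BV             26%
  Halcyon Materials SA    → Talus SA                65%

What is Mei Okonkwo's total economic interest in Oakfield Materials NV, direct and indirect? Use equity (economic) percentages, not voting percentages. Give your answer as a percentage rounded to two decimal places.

26.38%

Mei reaches Oakfield along 3 paths.
Via Halcyon → Greywick: 43% × 50% × 39% = 8.385%.
Via Halcyon → Tessera: 43% × 55% × 54% = 12.771%.
Via Halcyon → Greywick → Tessera: 43% × 50% × 45% × 54% = 5.2245%.
Total: 8.385% + 12.771% + 5.2245% = 26.3805%.
Rounded: 26.38%.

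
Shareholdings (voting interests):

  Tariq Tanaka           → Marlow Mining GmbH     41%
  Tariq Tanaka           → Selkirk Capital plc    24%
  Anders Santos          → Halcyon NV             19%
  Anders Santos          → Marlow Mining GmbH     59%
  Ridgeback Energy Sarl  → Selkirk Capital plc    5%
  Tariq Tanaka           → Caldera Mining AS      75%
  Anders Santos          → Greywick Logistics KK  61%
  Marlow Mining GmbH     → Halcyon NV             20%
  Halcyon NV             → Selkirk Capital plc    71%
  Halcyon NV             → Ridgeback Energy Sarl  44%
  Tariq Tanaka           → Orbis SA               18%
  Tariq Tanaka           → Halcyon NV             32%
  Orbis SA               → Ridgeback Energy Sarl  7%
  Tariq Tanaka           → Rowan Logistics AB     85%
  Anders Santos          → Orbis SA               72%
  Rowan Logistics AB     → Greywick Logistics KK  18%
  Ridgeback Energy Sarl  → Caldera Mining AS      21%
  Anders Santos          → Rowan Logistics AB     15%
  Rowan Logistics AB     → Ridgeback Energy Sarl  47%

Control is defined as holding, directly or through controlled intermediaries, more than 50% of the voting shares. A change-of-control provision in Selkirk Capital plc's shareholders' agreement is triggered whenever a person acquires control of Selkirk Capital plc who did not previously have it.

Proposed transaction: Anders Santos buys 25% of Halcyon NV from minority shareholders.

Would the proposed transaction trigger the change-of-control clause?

The purchase changes only Anders's holdings, so Anders is the only person who could newly come to control Selkirk.
Anders holds 59% of Marlow, so Anders controls Marlow.
Anders holds 72% of Orbis, so Anders controls Orbis.
Anders holds 61% of Greywick, so Anders controls Greywick.
Neither Anders nor any entity Anders controls holds any voting interest in Selkirk.
So before the transaction, Anders does not control Selkirk.
After the purchase, Anders's direct stake in Halcyon rises to 19% + 25% = 44%.
Anders and Marlow together hold 44% + 20% = 64% of Halcyon, so Anders controls Halcyon.
Halcyon and Orbis together hold 44% + 7% = 51% of Ridgeback, so Anders controls Ridgeback.
Halcyon and Ridgeback together hold 71% + 5% = 76% of Selkirk, so Anders controls Selkirk.
Anders did not control Selkirk before and does after, so the clause is triggered.

Yes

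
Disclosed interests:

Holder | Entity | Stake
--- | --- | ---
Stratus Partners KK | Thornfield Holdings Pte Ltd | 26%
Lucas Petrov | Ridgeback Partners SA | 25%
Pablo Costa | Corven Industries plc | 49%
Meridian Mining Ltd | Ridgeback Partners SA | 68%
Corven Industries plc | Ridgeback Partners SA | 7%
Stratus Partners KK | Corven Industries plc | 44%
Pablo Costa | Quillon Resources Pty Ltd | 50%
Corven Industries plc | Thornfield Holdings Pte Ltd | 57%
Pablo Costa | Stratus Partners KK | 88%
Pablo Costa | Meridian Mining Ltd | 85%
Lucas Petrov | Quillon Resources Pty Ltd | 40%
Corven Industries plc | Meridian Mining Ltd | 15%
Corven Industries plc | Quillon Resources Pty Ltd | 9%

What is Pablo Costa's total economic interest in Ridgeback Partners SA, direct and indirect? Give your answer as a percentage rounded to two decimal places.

Pablo reaches Ridgeback along 5 paths.
Via Meridian: 85% × 68% = 57.8%.
Via Stratus → Corven → Meridian: 88% × 44% × 15% × 68% = 3.94944%.
Via Corven → Meridian: 49% × 15% × 68% = 4.998%.
Via Stratus → Corven: 88% × 44% × 7% = 2.7104%.
Via Corven: 49% × 7% = 3.43%.
Total: 57.8% + 3.94944% + 4.998% + 2.7104% + 3.43% = 72.88784%.
Rounded: 72.89%.

72.89%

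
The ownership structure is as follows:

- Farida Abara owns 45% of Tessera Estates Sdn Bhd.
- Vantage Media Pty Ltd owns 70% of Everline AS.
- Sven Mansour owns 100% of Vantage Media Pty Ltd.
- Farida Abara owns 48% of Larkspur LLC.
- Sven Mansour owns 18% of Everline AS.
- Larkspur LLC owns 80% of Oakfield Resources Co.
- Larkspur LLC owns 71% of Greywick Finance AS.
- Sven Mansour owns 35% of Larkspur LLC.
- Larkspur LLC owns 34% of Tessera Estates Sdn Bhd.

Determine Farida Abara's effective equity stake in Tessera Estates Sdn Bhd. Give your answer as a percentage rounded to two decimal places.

61.32%

Farida reaches Tessera along 2 paths.
Direct stake: 45% = 45%.
Via Larkspur: 48% × 34% = 16.32%.
Total: 45% + 16.32% = 61.32%.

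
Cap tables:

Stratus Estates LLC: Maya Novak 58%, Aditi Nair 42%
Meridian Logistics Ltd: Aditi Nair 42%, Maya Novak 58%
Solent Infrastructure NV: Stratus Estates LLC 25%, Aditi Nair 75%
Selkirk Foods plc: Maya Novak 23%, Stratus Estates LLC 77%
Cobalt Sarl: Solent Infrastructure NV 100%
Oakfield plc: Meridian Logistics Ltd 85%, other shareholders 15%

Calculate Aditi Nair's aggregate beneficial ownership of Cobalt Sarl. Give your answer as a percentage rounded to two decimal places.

Aditi reaches Cobalt along 2 paths.
Via Stratus → Solent: 42% × 25% × 100% = 10.5%.
Via Solent: 75% × 100% = 75%.
Total: 10.5% + 75% = 85.5%.
Rounded: 85.50%.

85.50%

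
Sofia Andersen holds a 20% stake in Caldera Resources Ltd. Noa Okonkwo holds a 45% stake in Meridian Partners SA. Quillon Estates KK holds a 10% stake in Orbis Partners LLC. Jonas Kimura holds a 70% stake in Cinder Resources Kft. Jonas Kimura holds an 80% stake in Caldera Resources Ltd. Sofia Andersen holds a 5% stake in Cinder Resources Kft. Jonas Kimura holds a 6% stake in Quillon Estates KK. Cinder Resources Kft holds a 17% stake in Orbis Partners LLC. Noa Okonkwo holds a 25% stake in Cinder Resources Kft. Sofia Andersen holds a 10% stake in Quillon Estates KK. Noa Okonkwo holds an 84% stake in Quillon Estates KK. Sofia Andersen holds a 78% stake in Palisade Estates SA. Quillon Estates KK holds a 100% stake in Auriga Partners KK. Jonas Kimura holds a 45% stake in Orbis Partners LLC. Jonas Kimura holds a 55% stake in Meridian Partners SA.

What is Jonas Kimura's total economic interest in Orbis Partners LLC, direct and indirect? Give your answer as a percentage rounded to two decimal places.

57.50%

Jonas reaches Orbis along 3 paths.
Via Quillon: 6% × 10% = 0.6%.
Via Cinder: 70% × 17% = 11.9%.
Direct stake: 45% = 45%.
Total: 0.6% + 11.9% + 45% = 57.5%.
Rounded: 57.50%.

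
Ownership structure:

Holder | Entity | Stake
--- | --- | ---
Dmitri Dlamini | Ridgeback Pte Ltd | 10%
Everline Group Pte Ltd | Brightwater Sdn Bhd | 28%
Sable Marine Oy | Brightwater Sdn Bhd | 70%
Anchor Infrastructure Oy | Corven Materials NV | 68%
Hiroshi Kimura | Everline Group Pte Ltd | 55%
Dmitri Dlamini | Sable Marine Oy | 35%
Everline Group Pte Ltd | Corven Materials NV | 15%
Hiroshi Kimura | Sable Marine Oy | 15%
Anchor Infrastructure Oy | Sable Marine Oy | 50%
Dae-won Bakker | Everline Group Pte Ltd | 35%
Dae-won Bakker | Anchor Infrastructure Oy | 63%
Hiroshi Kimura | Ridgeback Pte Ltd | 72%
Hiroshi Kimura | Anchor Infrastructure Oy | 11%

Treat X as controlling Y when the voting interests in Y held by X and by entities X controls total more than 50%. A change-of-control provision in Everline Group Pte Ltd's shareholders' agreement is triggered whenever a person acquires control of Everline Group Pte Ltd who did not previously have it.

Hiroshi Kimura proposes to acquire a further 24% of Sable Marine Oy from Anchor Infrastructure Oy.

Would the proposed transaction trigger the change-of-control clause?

The purchase adds only to Hiroshi's holdings (Anchor's stake shrinks), so Hiroshi is the only person who could newly come to control Everline.
Hiroshi holds 55% of Everline, so Hiroshi controls Everline.
So Hiroshi already controls Everline before the transaction.
After the purchase, Hiroshi's direct stake in Sable rises to 15% + 24% = 39%, and Anchor's stake falls to 26%.
Hiroshi controlled Everline already, so this is not a new person acquiring control; every other person's position is unchanged or reduced.
No new person acquires control, so the clause is not triggered.

No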